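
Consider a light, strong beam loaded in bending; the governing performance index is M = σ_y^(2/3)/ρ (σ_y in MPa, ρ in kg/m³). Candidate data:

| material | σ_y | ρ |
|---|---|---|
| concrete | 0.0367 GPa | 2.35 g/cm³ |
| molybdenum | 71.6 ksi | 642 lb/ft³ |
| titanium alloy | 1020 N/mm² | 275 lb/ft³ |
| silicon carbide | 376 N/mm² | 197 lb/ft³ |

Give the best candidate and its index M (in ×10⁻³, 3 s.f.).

Putting every candidate on a common basis:
  concrete: σ_y = 36.70 MPa, ρ = 2350 kg/m³
  molybdenum: σ_y = 493.7 MPa, ρ = 10280 kg/m³
  titanium alloy: σ_y = 1020 MPa, ρ = 4405 kg/m³
  silicon carbide: σ_y = 376.0 MPa, ρ = 3156 kg/m³
  titanium alloy: M = 23.0×10⁻³
  silicon carbide: M = 16.5×10⁻³
  molybdenum: M = 6.07×10⁻³
  concrete: M = 4.70×10⁻³
Highest index: titanium alloy.

titanium alloy, M = 23.0×10⁻³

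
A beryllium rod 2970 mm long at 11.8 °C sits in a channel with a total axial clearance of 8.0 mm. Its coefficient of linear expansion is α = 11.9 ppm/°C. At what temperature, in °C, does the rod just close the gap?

238 °C

α·L₀·ΔT = 8.0 mm ⇒ ΔT = 8.0 / (11.9×10⁻⁶ × 2970.0) = 226.4 K.
T = 11.8 + 226.4 = 238.2 °C.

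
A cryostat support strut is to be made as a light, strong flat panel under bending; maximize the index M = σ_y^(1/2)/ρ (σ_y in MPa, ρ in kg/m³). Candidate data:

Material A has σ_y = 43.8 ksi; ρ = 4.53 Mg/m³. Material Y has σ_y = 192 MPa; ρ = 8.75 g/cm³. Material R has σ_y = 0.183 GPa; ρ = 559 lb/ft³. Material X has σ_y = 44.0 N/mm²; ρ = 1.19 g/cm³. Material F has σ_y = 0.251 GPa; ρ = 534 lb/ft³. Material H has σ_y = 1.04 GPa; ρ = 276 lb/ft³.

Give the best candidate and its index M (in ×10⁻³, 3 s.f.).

material H, M = 7.29×10⁻³

In SI units:
  material A: σ_y = 302.0 MPa, ρ = 4530 kg/m³
  material Y: σ_y = 192.0 MPa, ρ = 8750 kg/m³
  material R: σ_y = 183.0 MPa, ρ = 8954 kg/m³
  material X: σ_y = 44.00 MPa, ρ = 1190 kg/m³
  material F: σ_y = 251.0 MPa, ρ = 8554 kg/m³
  material H: σ_y = 1040 MPa, ρ = 4421 kg/m³
  material H: M = 7.29×10⁻³
  material X: M = 5.57×10⁻³
  material A: M = 3.84×10⁻³
  material F: M = 1.85×10⁻³
  material Y: M = 1.58×10⁻³
  material R: M = 1.51×10⁻³
Material H ranks first.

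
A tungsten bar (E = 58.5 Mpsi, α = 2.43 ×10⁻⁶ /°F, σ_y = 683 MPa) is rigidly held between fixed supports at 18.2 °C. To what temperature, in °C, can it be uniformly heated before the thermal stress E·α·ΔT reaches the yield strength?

E = 58.5 Mpsi = 403.3 GPa.
α = 2.43×10⁻⁶/°F × 9/5 = 4.37×10⁻⁶/K.
E·α·ΔT = 683.0 MPa ⇒ ΔT = 683.0 / (403.3×10³ × 4.37×10⁻⁶) = 387.1 K.
T = 18.2 + 387.1 = 405.3 °C.

405 °C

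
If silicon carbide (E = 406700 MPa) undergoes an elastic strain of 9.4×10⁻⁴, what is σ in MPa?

382 MPa

E = 406700 MPa = 406.7 GPa.
σ = E·ε = 406700 MPa × 9.4×10⁻⁴ = 382 MPa.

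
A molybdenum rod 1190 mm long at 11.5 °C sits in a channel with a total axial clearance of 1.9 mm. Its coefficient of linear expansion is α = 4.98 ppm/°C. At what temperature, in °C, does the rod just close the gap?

332 °C

α·L₀·ΔT = 1.9 mm ⇒ ΔT = 1.9 / (4.98×10⁻⁶ × 1190.0) = 320.6 K.
T = 11.5 + 320.6 = 332.1 °C.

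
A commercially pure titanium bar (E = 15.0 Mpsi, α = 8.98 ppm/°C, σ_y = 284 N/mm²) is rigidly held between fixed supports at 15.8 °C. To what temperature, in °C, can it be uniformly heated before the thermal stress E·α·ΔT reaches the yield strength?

322 °C

E = 15.0 Mpsi = 103.4 GPa.
σ_y = 284 N/mm² = 284.0 MPa.
E·α·ΔT = 284.0 MPa ⇒ ΔT = 284.0 / (103.4×10³ × 8.98×10⁻⁶) = 305.8 K.
T = 15.8 + 305.8 = 321.6 °C.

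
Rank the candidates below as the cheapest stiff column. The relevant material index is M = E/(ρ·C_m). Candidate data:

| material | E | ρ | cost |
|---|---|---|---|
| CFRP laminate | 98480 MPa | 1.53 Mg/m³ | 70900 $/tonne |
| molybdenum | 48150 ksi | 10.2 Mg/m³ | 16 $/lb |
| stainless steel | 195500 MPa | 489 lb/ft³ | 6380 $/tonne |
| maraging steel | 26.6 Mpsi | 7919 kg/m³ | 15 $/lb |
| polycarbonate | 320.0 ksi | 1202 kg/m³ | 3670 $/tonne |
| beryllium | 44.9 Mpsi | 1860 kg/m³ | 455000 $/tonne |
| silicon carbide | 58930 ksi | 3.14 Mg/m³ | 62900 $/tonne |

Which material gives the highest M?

In SI units:
  CFRP laminate: E = 98.48 GPa, ρ = 1530 kg/m³, cost = 70.90 $/kg
  molybdenum: E = 332.0 GPa, ρ = 10200 kg/m³, cost = 35.27 $/kg
  stainless steel: E = 195.5 GPa, ρ = 7833 kg/m³, cost = 6.380 $/kg
  maraging steel: E = 183.4 GPa, ρ = 7919 kg/m³, cost = 33.07 $/kg
  polycarbonate: E = 2.206 GPa, ρ = 1202 kg/m³, cost = 3.670 $/kg
  beryllium: E = 309.6 GPa, ρ = 1860 kg/m³, cost = 455.0 $/kg
  silicon carbide: E = 406.3 GPa, ρ = 3140 kg/m³, cost = 62.90 $/kg
  stainless steel: M = 3.91 MN·m per $
  silicon carbide: M = 2.06 MN·m per $
  molybdenum: M = 0.923 MN·m per $
  CFRP laminate: M = 0.908 MN·m per $
  maraging steel: M = 0.700 MN·m per $
  polycarbonate: M = 0.500 MN·m per $
  beryllium: M = 0.366 MN·m per $
Stainless steel has the largest M.

stainless steel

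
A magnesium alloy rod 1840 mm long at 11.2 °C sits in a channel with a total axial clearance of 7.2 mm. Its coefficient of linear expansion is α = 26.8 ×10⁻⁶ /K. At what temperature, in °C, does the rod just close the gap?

157 °C

α·L₀·ΔT = 7.2 mm ⇒ ΔT = 7.2 / (26.8×10⁻⁶ × 1840.0) = 146.0 K.
T = 11.2 + 146.0 = 157.2 °C.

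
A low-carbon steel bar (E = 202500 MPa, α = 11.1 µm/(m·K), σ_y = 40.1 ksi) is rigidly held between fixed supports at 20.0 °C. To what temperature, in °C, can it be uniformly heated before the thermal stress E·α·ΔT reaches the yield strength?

E = 202500 MPa = 202.5 GPa.
σ_y = 40.1 ksi = 276.5 MPa.
E·α·ΔT = 276.5 MPa ⇒ ΔT = 276.5 / (202.5×10³ × 11.1×10⁻⁶) = 123.0 K.
T = 20.0 + 123.0 = 143.0 °C.

143 °C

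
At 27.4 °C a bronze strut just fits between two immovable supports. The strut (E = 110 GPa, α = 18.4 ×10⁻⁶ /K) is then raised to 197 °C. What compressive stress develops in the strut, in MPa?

ΔT = 169.6 K. Constrained thermal stress σ = E·α·ΔT = 110.0×10³ MPa × 18.4×10⁻⁶ × 169.6 = 343 MPa (compressive).

343 MPa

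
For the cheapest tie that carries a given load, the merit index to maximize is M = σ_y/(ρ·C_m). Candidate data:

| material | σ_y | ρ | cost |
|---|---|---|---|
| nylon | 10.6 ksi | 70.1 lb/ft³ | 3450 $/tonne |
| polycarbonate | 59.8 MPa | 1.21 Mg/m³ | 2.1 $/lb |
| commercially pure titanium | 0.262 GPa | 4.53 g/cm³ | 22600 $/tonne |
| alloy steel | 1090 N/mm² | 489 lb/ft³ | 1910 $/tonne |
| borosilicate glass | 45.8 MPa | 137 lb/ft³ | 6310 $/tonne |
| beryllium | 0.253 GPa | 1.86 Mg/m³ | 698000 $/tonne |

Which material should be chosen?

In SI units:
  nylon: σ_y = 73.08 MPa, ρ = 1123 kg/m³, cost = 3.450 $/kg
  polycarbonate: σ_y = 59.80 MPa, ρ = 1210 kg/m³, cost = 4.630 $/kg
  commercially pure titanium: σ_y = 262.0 MPa, ρ = 4530 kg/m³, cost = 22.60 $/kg
  alloy steel: σ_y = 1090 MPa, ρ = 7833 kg/m³, cost = 1.910 $/kg
  borosilicate glass: σ_y = 45.80 MPa, ρ = 2195 kg/m³, cost = 6.310 $/kg
  beryllium: σ_y = 253.0 MPa, ρ = 1860 kg/m³, cost = 698.0 $/kg
  alloy steel: M = 72.9 kN·m per $
  nylon: M = 18.9 kN·m per $
  polycarbonate: M = 10.7 kN·m per $
  borosilicate glass: M = 3.31 kN·m per $
  commercially pure titanium: M = 2.56 kN·m per $
  beryllium: M = 0.195 kN·m per $
Alloy steel has the largest M.

alloy steel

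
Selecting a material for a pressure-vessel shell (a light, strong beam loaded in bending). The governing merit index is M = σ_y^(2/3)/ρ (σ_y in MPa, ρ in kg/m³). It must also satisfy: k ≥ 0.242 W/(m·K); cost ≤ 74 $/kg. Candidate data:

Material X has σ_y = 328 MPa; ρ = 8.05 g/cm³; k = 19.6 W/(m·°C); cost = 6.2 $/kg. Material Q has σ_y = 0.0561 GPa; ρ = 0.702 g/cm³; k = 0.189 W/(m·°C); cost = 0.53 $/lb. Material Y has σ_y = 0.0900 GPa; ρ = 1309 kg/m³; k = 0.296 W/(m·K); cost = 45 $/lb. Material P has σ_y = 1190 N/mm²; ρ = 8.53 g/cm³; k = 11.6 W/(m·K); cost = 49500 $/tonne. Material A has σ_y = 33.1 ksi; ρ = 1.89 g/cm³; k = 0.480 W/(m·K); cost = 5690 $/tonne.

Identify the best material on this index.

material A

Screen on constraints: k ≥ 0.242 W/(m·K); cost ≤ 74 $/kg. Survivors: material X, material P, material A.
After converting to SI:
  material X: σ_y = 328.0 MPa, ρ = 8050 kg/m³
  material P: σ_y = 1190 MPa, ρ = 8530 kg/m³
  material A: σ_y = 228.2 MPa, ρ = 1890 kg/m³
  material A: M = 19.8×10⁻³
  material P: M = 13.2×10⁻³
  material X: M = 5.91×10⁻³
Material A has the largest M.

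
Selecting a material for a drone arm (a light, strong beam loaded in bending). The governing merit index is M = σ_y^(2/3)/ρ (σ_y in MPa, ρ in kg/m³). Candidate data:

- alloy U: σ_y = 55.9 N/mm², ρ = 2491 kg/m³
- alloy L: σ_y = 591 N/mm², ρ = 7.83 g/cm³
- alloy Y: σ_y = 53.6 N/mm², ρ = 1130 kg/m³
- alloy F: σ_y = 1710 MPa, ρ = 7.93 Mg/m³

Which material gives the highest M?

After converting to SI:
  alloy U: σ_y = 55.90 MPa, ρ = 2491 kg/m³
  alloy L: σ_y = 591.0 MPa, ρ = 7830 kg/m³
  alloy Y: σ_y = 53.60 MPa, ρ = 1130 kg/m³
  alloy F: σ_y = 1710 MPa, ρ = 7930 kg/m³
  alloy F: M = 18.0×10⁻³
  alloy Y: M = 12.6×10⁻³
  alloy L: M = 8.99×10⁻³
  alloy U: M = 5.87×10⁻³
Alloy F has the largest M.

alloy F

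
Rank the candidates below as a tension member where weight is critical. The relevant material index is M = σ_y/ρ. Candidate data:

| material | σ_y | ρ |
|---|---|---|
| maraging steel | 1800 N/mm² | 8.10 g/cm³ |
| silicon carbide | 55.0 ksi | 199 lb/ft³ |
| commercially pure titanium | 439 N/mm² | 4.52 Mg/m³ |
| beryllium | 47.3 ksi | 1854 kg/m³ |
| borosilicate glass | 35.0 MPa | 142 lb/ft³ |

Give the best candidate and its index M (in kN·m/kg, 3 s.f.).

maraging steel, M = 222 kN·m/kg

Normalizing units and computing the index:
  maraging steel: σ_y = 1800 MPa, ρ = 8100 kg/m³
  silicon carbide: σ_y = 379.2 MPa, ρ = 3188 kg/m³
  commercially pure titanium: σ_y = 439.0 MPa, ρ = 4520 kg/m³
  beryllium: σ_y = 326.1 MPa, ρ = 1854 kg/m³
  borosilicate glass: σ_y = 35.00 MPa, ρ = 2275 kg/m³
  maraging steel: M = 222 kN·m/kg
  beryllium: M = 176 kN·m/kg
  silicon carbide: M = 119 kN·m/kg
  commercially pure titanium: M = 97.1 kN·m/kg
  borosilicate glass: M = 15.4 kN·m/kg
Maraging steel has the largest M.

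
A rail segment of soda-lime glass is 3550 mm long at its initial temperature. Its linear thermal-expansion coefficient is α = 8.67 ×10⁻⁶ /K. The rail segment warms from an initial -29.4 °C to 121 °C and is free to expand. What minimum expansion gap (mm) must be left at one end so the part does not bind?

4.63 mm

ΔT = 121 − (-29.4) = 150.4 K.
ΔL = α·L₀·ΔT = 8.67×10⁻⁶ × 3550 mm × 150.4 K = 4.63 mm.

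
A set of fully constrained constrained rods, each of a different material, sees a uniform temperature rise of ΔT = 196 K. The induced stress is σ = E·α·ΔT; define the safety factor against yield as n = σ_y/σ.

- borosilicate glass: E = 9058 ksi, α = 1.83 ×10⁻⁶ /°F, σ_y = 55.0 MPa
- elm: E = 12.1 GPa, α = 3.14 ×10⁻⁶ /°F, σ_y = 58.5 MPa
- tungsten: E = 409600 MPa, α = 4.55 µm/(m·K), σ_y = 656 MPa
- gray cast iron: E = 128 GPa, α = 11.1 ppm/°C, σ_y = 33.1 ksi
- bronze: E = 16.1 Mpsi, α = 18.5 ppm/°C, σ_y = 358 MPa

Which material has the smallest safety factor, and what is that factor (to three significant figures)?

Converting E to GPa, α to ×10⁻⁶/K, σ_y to MPa, then σ and n for each:
  borosilicate glass: E = 62.45, α = 3.29, σ_y = 55.00 → σ = 40.3 MPa, n = 1.36
  elm: E = 12.10, α = 5.65, σ_y = 58.50 → σ = 13.4 MPa, n = 4.36
  tungsten: E = 409.6, α = 4.55, σ_y = 656.0 → σ = 365 MPa, n = 1.80
  gray cast iron: E = 128.0, α = 11.1, σ_y = 228.2 → σ = 278 MPa, n = 0.820
  bronze: E = 111.0, α = 18.5, σ_y = 358.0 → σ = 403 MPa, n = 0.889
Smallest n: gray cast iron with n = 0.820.

gray cast iron, n = 0.820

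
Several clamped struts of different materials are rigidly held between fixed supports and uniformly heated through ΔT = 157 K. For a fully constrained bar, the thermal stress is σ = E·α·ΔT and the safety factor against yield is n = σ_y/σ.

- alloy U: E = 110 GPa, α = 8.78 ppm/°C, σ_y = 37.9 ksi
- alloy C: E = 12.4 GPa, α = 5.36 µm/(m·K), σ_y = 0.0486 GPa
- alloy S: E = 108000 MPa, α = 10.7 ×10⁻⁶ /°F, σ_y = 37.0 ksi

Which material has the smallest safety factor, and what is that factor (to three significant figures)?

alloy S, n = 0.781

Per material, after unit conversion:
  alloy U: E = 110.0, α = 8.78, σ_y = 261.3 → σ = 152 MPa, n = 1.72
  alloy C: E = 12.40, α = 5.36, σ_y = 48.60 → σ = 10.4 MPa, n = 4.66
  alloy S: E = 108.0, α = 19.3, σ_y = 255.1 → σ = 327 MPa, n = 0.781
Smallest n: alloy S with n = 0.781.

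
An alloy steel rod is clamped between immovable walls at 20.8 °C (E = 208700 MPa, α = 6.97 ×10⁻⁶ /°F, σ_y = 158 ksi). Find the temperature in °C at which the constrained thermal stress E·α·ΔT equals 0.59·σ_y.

E = 208700 MPa = 208.7 GPa.
α = 6.97×10⁻⁶/°F × 9/5 = 12.5×10⁻⁶/K.
σ_y = 158 ksi = 1089 MPa.
E·α·ΔT = 642.7 MPa ⇒ ΔT = 642.7 / (208.7×10³ × 12.5×10⁻⁶) = 245.5 K.
T = 20.8 + 245.5 = 266.3 °C.

266 °C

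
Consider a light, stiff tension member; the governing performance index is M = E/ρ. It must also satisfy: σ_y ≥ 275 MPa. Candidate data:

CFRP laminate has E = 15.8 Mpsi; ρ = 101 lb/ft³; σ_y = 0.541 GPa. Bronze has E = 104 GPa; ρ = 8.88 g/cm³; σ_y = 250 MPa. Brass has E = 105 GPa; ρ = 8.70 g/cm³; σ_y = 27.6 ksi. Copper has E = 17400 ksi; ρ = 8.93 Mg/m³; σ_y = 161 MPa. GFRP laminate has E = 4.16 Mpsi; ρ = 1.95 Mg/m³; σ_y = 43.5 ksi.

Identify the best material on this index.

CFRP laminate

Screen on constraints: σ_y ≥ 275 MPa. Survivors: CFRP laminate, GFRP laminate.
Putting every candidate on a common basis:
  CFRP laminate: E = 108.9 GPa, ρ = 1618 kg/m³
  GFRP laminate: E = 28.68 GPa, ρ = 1950 kg/m³
  CFRP laminate: M = 67.3 MN·m/kg
  GFRP laminate: M = 14.7 MN·m/kg
The maximum is for CFRP laminate.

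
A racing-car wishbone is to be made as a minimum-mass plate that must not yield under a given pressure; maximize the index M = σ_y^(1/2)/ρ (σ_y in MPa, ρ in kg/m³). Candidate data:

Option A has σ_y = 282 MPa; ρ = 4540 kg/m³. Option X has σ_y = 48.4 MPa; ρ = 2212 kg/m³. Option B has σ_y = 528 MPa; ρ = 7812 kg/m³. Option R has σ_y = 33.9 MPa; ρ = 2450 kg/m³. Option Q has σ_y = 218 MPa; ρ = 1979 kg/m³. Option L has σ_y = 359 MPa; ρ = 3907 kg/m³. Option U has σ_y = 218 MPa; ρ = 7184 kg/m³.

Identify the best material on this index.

Computing M directly (units already consistent):
  option Q: M = 7.46×10⁻³
  option L: M = 4.85×10⁻³
  option A: M = 3.70×10⁻³
  option X: M = 3.15×10⁻³
  option B: M = 2.94×10⁻³
  option R: M = 2.38×10⁻³
  option U: M = 2.06×10⁻³
Option Q has the largest M.

option Q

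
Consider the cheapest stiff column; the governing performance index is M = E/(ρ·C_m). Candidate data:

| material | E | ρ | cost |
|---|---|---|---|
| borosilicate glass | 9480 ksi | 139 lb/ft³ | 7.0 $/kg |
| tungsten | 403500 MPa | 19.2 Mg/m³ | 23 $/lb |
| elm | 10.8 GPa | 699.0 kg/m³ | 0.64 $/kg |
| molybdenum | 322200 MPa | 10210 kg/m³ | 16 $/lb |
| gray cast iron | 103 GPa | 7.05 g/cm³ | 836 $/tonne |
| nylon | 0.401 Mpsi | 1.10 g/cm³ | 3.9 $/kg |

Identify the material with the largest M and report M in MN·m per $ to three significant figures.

Normalizing units and computing the index:
  borosilicate glass: E = 65.36 GPa, ρ = 2227 kg/m³, cost = 7.000 $/kg
  tungsten: E = 403.5 GPa, ρ = 19200 kg/m³, cost = 50.71 $/kg
  elm: E = 10.80 GPa, ρ = 699.0 kg/m³, cost = 0.6400 $/kg
  molybdenum: E = 322.2 GPa, ρ = 10210 kg/m³, cost = 35.27 $/kg
  gray cast iron: E = 103.0 GPa, ρ = 7050 kg/m³, cost = 0.8360 $/kg
  nylon: E = 2.765 GPa, ρ = 1100 kg/m³, cost = 3.900 $/kg
  elm: M = 24.1 MN·m per $
  gray cast iron: M = 17.5 MN·m per $
  borosilicate glass: M = 4.19 MN·m per $
  molybdenum: M = 0.895 MN·m per $
  nylon: M = 0.644 MN·m per $
  tungsten: M = 0.414 MN·m per $
The maximum is for elm.

elm, M = 24.1 MN·m per $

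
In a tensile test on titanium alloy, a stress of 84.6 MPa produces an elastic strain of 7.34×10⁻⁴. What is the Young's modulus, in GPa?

115 GPa

E = σ/ε = 84.6 MPa / 7.34×10⁻⁴ = 115300 MPa = 115 GPa.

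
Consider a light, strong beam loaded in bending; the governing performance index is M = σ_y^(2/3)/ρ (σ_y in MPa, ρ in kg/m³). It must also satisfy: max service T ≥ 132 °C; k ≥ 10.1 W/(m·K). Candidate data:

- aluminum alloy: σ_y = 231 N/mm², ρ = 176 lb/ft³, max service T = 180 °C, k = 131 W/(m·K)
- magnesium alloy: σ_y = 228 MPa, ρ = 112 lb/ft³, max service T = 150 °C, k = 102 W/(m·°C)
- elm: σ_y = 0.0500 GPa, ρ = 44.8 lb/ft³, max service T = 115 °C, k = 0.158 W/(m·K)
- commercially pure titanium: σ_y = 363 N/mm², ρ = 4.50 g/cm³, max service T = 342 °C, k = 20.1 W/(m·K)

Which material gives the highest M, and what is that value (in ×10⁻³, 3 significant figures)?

magnesium alloy, M = 20.8×10⁻³

Screen on constraints: max service T ≥ 132 °C; k ≥ 10.1 W/(m·K). Survivors: aluminum alloy, magnesium alloy, commercially pure titanium.
In SI units:
  aluminum alloy: σ_y = 231.0 MPa, ρ = 2819 kg/m³
  magnesium alloy: σ_y = 228.0 MPa, ρ = 1794 kg/m³
  commercially pure titanium: σ_y = 363.0 MPa, ρ = 4500 kg/m³
  magnesium alloy: M = 20.8×10⁻³
  aluminum alloy: M = 13.4×10⁻³
  commercially pure titanium: M = 11.3×10⁻³
The maximum is for magnesium alloy.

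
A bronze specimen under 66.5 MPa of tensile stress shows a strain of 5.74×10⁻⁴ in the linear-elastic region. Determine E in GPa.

E = σ/ε = 66.5 MPa / 5.74×10⁻⁴ = 115900 MPa = 116 GPa.

116 GPa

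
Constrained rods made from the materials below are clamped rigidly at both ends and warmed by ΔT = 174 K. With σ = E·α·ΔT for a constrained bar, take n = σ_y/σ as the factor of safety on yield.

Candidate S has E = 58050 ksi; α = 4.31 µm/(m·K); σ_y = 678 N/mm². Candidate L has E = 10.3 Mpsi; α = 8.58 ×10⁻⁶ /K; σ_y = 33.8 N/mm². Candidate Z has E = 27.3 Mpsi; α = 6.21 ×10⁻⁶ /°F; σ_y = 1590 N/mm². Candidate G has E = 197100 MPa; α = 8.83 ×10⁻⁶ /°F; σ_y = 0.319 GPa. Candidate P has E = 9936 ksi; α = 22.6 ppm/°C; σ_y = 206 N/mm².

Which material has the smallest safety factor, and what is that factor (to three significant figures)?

candidate L, n = 0.319

Per material, after unit conversion:
  candidate S: E = 400.2, α = 4.31, σ_y = 678.0 → σ = 300 MPa, n = 2.26
  candidate L: E = 71.02, α = 8.58, σ_y = 33.80 → σ = 106 MPa, n = 0.319
  candidate Z: E = 188.2, α = 11.2, σ_y = 1590 → σ = 366 MPa, n = 4.34
  candidate G: E = 197.1, α = 15.9, σ_y = 319.0 → σ = 545 MPa, n = 0.585
  candidate P: E = 68.51, α = 22.6, σ_y = 206.0 → σ = 269 MPa, n = 0.765
Candidate L has the lowest safety factor, n = 0.319.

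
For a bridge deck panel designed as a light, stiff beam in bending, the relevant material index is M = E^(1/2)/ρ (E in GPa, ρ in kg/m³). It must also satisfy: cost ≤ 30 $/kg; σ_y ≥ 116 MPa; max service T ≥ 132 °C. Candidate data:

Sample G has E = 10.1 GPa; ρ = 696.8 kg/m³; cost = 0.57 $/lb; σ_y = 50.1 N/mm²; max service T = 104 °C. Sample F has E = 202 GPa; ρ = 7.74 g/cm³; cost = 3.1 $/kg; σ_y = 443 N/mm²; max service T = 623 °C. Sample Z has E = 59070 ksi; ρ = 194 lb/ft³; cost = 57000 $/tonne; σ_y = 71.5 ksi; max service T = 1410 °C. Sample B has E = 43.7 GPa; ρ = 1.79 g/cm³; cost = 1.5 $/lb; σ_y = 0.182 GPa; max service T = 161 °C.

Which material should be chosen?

sample B

Screen on constraints: cost ≤ 30 $/kg; σ_y ≥ 116 MPa; max service T ≥ 132 °C. Survivors: sample F, sample B.
Normalizing units and computing the index:
  sample F: E = 202.0 GPa, ρ = 7740 kg/m³
  sample B: E = 43.70 GPa, ρ = 1790 kg/m³
  sample B: M = 3.69×10⁻³
  sample F: M = 1.84×10⁻³
Sample B has the largest M.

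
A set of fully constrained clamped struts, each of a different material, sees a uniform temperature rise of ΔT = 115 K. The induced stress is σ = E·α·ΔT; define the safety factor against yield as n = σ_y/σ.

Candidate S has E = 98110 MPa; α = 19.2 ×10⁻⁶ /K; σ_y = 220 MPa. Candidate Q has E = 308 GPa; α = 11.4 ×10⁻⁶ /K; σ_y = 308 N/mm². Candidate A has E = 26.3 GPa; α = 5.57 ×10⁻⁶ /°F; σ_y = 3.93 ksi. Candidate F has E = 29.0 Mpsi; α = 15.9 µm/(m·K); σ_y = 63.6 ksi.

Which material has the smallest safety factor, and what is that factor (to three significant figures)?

candidate Q, n = 0.763

Per material, after unit conversion:
  candidate S: E = 98.11, α = 19.2, σ_y = 220.0 → σ = 217 MPa, n = 1.02
  candidate Q: E = 308.0, α = 11.4, σ_y = 308.0 → σ = 404 MPa, n = 0.763
  candidate A: E = 26.30, α = 10.0, σ_y = 27.10 → σ = 30.3 MPa, n = 0.894
  candidate F: E = 199.9, α = 15.9, σ_y = 438.5 → σ = 366 MPa, n = 1.20
The minimum is candidate Q at n = 0.763.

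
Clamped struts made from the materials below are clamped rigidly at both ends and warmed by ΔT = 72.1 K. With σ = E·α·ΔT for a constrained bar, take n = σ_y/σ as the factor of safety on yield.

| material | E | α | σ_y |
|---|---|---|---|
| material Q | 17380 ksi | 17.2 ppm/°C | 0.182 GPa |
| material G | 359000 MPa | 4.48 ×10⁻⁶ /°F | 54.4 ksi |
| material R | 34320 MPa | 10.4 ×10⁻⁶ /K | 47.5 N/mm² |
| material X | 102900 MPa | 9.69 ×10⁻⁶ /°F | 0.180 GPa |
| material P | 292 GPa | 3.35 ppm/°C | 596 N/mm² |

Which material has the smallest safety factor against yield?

Converting E to GPa, α to ×10⁻⁶/K, σ_y to MPa, then σ and n for each:
  material Q: E = 119.8, α = 17.2, σ_y = 182.0 → σ = 149 MPa, n = 1.22
  material G: E = 359.0, α = 8.06, σ_y = 375.1 → σ = 209 MPa, n = 1.80
  material R: E = 34.32, α = 10.4, σ_y = 47.50 → σ = 25.7 MPa, n = 1.85
  material X: E = 102.9, α = 17.4, σ_y = 180.0 → σ = 129 MPa, n = 1.39
  material P: E = 292.0, α = 3.35, σ_y = 596.0 → σ = 70.5 MPa, n = 8.45
The minimum is material Q at n = 1.22.

material Q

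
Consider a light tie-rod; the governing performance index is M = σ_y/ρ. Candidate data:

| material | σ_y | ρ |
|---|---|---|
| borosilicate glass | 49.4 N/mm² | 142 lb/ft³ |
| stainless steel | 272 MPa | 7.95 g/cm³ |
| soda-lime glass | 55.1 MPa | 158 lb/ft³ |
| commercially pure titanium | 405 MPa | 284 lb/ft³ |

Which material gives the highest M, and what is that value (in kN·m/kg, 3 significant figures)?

commercially pure titanium, M = 89.0 kN·m/kg

Putting every candidate on a common basis:
  borosilicate glass: σ_y = 49.40 MPa, ρ = 2275 kg/m³
  stainless steel: σ_y = 272.0 MPa, ρ = 7950 kg/m³
  soda-lime glass: σ_y = 55.10 MPa, ρ = 2531 kg/m³
  commercially pure titanium: σ_y = 405.0 MPa, ρ = 4549 kg/m³
  commercially pure titanium: M = 89.0 kN·m/kg
  stainless steel: M = 34.2 kN·m/kg
  soda-lime glass: M = 21.8 kN·m/kg
  borosilicate glass: M = 21.7 kN·m/kg
Highest index: commercially pure titanium.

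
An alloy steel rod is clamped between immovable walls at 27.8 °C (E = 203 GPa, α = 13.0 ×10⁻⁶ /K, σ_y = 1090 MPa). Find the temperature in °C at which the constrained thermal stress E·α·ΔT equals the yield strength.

441 °C

E·α·ΔT = 1090 MPa ⇒ ΔT = 1090 / (203.0×10³ × 13.0×10⁻⁶) = 413.0 K.
T = 27.8 + 413.0 = 440.8 °C.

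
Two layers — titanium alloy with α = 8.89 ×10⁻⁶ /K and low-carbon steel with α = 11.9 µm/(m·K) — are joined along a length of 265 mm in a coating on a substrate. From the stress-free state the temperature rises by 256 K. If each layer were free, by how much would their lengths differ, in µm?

204 µm

Δα = |8.89 − 11.9|×10⁻⁶/K = 3.01×10⁻⁶/K.
ΔL_mismatch = Δα·L·ΔT = 3.01×10⁻⁶ × 265.0 mm × 256.0 K = 204 µm.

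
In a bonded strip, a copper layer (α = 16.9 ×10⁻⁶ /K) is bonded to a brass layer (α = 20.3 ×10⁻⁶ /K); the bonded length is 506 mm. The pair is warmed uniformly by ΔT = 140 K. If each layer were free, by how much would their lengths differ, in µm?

241 µm

Δα = |16.9 − 20.3|×10⁻⁶/K = 3.40×10⁻⁶/K.
ΔL_mismatch = Δα·L·ΔT = 3.40×10⁻⁶ × 506.0 mm × 140.0 K = 241 µm.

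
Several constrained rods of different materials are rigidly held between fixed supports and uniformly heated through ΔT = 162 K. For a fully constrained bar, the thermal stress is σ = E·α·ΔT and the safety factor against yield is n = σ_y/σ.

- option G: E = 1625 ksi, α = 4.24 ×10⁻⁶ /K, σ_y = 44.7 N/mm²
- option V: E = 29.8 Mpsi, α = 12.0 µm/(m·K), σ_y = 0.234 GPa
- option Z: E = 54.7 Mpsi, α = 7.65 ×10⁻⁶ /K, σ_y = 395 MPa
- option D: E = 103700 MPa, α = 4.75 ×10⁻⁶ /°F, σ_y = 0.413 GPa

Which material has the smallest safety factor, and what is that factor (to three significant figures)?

Converting E to GPa, α to ×10⁻⁶/K, σ_y to MPa, then σ and n for each:
  option G: E = 11.20, α = 4.24, σ_y = 44.70 → σ = 7.70 MPa, n = 5.81
  option V: E = 205.5, α = 12.0, σ_y = 234.0 → σ = 399 MPa, n = 0.586
  option Z: E = 377.1, α = 7.65, σ_y = 395.0 → σ = 467 MPa, n = 0.845
  option D: E = 103.7, α = 8.55, σ_y = 413.0 → σ = 144 MPa, n = 2.88
Option V has the lowest safety factor, n = 0.586.

option V, n = 0.586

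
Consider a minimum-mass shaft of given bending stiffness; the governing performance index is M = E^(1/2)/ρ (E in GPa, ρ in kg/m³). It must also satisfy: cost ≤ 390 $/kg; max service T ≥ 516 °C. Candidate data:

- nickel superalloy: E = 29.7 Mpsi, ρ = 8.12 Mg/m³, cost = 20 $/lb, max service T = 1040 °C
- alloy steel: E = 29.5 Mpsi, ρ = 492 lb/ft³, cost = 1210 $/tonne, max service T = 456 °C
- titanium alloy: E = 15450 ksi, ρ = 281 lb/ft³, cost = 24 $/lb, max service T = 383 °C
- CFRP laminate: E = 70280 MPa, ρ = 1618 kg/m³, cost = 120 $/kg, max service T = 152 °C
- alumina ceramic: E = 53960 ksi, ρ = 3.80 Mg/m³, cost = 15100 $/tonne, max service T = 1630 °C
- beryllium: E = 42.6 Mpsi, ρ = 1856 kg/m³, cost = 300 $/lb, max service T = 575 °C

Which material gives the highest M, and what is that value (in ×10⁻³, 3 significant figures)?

alumina ceramic, M = 5.08×10⁻³

Screen on constraints: cost ≤ 390 $/kg; max service T ≥ 516 °C. Survivors: nickel superalloy, alumina ceramic.
In SI units:
  nickel superalloy: E = 204.8 GPa, ρ = 8120 kg/m³
  alumina ceramic: E = 372.0 GPa, ρ = 3800 kg/m³
  alumina ceramic: M = 5.08×10⁻³
  nickel superalloy: M = 1.76×10⁻³
Alumina ceramic has the largest M.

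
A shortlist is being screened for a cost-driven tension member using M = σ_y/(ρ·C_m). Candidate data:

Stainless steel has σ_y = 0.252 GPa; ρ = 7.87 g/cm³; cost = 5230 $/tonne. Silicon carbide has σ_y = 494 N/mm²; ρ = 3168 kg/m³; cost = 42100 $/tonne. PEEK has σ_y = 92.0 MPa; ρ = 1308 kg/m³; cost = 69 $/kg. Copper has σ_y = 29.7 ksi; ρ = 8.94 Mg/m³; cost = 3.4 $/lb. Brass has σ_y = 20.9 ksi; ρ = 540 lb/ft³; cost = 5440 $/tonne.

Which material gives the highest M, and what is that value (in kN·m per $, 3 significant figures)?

After converting to SI:
  stainless steel: σ_y = 252.0 MPa, ρ = 7870 kg/m³, cost = 5.230 $/kg
  silicon carbide: σ_y = 494.0 MPa, ρ = 3168 kg/m³, cost = 42.10 $/kg
  PEEK: σ_y = 92.00 MPa, ρ = 1308 kg/m³, cost = 69.00 $/kg
  copper: σ_y = 204.8 MPa, ρ = 8940 kg/m³, cost = 7.496 $/kg
  brass: σ_y = 144.1 MPa, ρ = 8650 kg/m³, cost = 5.440 $/kg
  stainless steel: M = 6.12 kN·m per $
  silicon carbide: M = 3.70 kN·m per $
  brass: M = 3.06 kN·m per $
  copper: M = 3.06 kN·m per $
  PEEK: M = 1.02 kN·m per $
Stainless steel ranks first.

stainless steel, M = 6.12 kN·m per $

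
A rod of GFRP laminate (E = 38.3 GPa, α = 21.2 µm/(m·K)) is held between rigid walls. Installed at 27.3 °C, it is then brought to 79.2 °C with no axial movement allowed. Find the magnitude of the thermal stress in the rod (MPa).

ΔT = 51.90 K. Constrained thermal stress σ = E·α·ΔT = 38.30×10³ MPa × 21.2×10⁻⁶ × 51.90 = 42.1 MPa (compressive).

42.1 MPa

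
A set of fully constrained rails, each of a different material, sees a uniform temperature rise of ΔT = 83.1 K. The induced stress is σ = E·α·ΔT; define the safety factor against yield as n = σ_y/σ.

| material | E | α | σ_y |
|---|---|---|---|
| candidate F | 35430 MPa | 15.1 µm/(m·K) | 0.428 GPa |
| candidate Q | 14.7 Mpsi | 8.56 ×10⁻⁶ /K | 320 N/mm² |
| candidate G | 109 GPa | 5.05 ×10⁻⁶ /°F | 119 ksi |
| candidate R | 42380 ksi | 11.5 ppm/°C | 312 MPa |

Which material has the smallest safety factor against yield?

In consistent units (E in GPa, α in ×10⁻⁶/K, σ_y in MPa):
  candidate F: E = 35.43, α = 15.1, σ_y = 428.0 → σ = 44.5 MPa, n = 9.63
  candidate Q: E = 101.4, α = 8.56, σ_y = 320.0 → σ = 72.1 MPa, n = 4.44
  candidate G: E = 109.0, α = 9.09, σ_y = 820.5 → σ = 82.3 MPa, n = 9.96
  candidate R: E = 292.2, α = 11.5, σ_y = 312.0 → σ = 279 MPa, n = 1.12
Smallest n: candidate R with n = 1.12.

candidate R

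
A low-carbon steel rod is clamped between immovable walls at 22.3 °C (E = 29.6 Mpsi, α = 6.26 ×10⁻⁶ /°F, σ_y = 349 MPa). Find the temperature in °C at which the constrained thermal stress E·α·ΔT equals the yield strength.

E = 29.6 Mpsi = 204.1 GPa.
α = 6.26×10⁻⁶/°F × 9/5 = 11.3×10⁻⁶/K.
E·α·ΔT = 349.0 MPa ⇒ ΔT = 349.0 / (204.1×10³ × 11.3×10⁻⁶) = 151.8 K.
T = 22.3 + 151.8 = 174.1 °C.

174 °C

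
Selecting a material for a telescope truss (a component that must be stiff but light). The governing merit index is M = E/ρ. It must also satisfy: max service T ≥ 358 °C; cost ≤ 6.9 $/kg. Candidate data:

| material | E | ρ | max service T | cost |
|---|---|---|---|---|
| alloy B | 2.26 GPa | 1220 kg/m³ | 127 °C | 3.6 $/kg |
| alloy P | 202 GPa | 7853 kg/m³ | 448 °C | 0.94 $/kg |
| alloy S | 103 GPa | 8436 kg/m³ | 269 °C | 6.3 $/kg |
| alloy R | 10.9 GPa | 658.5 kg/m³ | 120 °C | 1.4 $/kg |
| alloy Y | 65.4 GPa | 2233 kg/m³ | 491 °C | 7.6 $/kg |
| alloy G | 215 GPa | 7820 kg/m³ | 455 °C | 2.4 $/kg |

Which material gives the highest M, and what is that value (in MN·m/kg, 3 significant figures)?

Screen on constraints: max service T ≥ 358 °C; cost ≤ 6.9 $/kg. Survivors: alloy P, alloy G.
Evaluate M for each candidate:
  alloy G: M = 27.5 MN·m/kg
  alloy P: M = 25.7 MN·m/kg
Highest index: alloy G.

alloy G, M = 27.5 MN·m/kg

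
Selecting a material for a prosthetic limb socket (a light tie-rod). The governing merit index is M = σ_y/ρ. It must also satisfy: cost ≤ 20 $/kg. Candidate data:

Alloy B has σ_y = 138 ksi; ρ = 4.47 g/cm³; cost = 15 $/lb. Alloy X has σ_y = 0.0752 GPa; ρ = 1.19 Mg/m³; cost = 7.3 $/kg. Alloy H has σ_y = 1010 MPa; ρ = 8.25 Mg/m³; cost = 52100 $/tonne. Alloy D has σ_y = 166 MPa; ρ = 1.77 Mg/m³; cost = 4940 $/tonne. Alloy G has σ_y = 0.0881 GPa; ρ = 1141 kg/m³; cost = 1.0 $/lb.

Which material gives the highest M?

Screen on constraints: cost ≤ 20 $/kg. Survivors: alloy X, alloy D, alloy G.
After converting to SI:
  alloy X: σ_y = 75.20 MPa, ρ = 1190 kg/m³
  alloy D: σ_y = 166.0 MPa, ρ = 1770 kg/m³
  alloy G: σ_y = 88.10 MPa, ρ = 1141 kg/m³
  alloy D: M = 93.8 kN·m/kg
  alloy G: M = 77.2 kN·m/kg
  alloy X: M = 63.2 kN·m/kg
The maximum is for alloy D.

alloy D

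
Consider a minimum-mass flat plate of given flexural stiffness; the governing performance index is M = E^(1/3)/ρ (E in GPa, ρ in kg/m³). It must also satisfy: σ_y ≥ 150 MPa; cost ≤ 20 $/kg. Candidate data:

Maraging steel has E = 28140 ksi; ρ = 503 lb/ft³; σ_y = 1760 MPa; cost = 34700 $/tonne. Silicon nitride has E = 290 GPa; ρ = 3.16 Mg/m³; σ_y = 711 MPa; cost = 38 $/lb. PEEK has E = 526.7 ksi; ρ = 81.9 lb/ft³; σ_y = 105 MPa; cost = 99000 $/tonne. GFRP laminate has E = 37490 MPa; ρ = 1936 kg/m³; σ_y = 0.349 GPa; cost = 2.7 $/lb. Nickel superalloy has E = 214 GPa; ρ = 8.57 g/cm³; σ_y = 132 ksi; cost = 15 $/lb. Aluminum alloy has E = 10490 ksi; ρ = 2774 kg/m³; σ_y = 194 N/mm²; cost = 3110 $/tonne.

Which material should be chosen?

Screen on constraints: σ_y ≥ 150 MPa; cost ≤ 20 $/kg. Survivors: GFRP laminate, aluminum alloy.
Convert each candidate to consistent units, then evaluate M:
  GFRP laminate: E = 37.49 GPa, ρ = 1936 kg/m³
  aluminum alloy: E = 72.33 GPa, ρ = 2774 kg/m³
  GFRP laminate: M = 1.73×10⁻³
  aluminum alloy: M = 1.50×10⁻³
GFRP laminate has the largest M.

GFRP laminate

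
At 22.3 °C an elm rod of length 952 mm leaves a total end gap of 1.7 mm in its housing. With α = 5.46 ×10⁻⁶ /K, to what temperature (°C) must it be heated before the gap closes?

349 °C

α·L₀·ΔT = 1.7 mm ⇒ ΔT = 1.7 / (5.46×10⁻⁶ × 952.0) = 327.1 K.
T = 22.3 + 327.1 = 349.4 °C.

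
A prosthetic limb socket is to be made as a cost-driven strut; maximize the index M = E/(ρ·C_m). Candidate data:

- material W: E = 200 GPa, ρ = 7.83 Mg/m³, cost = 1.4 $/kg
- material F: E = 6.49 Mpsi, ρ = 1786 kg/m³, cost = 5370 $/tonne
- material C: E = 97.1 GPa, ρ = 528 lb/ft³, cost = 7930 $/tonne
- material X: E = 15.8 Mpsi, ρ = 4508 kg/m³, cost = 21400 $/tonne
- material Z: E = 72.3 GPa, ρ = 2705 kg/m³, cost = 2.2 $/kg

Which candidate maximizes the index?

In SI units:
  material W: E = 200.0 GPa, ρ = 7830 kg/m³, cost = 1.400 $/kg
  material F: E = 44.75 GPa, ρ = 1786 kg/m³, cost = 5.370 $/kg
  material C: E = 97.10 GPa, ρ = 8458 kg/m³, cost = 7.930 $/kg
  material X: E = 108.9 GPa, ρ = 4508 kg/m³, cost = 21.40 $/kg
  material Z: E = 72.30 GPa, ρ = 2705 kg/m³, cost = 2.200 $/kg
  material W: M = 18.2 MN·m per $
  material Z: M = 12.1 MN·m per $
  material F: M = 4.67 MN·m per $
  material C: M = 1.45 MN·m per $
  material X: M = 1.13 MN·m per $
Material W ranks first.

material W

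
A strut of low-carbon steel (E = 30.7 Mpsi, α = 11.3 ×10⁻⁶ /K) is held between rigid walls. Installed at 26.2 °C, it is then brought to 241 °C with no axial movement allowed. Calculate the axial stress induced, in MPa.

514 MPa

E = 30.7 Mpsi = 211.7 GPa.
ΔT = 214.8 K. Constrained thermal stress σ = E·α·ΔT = 211.7×10³ MPa × 11.3×10⁻⁶ × 214.8 = 514 MPa (compressive).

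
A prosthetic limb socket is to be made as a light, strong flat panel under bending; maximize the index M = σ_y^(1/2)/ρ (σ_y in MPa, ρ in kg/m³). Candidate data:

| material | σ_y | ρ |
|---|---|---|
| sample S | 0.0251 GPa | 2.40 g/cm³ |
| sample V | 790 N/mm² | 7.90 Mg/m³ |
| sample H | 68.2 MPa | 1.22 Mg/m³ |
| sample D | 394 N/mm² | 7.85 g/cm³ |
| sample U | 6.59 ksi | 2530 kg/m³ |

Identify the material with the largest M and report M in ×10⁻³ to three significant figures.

After converting to SI:
  sample S: σ_y = 25.10 MPa, ρ = 2400 kg/m³
  sample V: σ_y = 790.0 MPa, ρ = 7900 kg/m³
  sample H: σ_y = 68.20 MPa, ρ = 1220 kg/m³
  sample D: σ_y = 394.0 MPa, ρ = 7850 kg/m³
  sample U: σ_y = 45.44 MPa, ρ = 2530 kg/m³
  sample H: M = 6.77×10⁻³
  sample V: M = 3.56×10⁻³
  sample U: M = 2.66×10⁻³
  sample D: M = 2.53×10⁻³
  sample S: M = 2.09×10⁻³
Sample H ranks first.

sample H, M = 6.77×10⁻³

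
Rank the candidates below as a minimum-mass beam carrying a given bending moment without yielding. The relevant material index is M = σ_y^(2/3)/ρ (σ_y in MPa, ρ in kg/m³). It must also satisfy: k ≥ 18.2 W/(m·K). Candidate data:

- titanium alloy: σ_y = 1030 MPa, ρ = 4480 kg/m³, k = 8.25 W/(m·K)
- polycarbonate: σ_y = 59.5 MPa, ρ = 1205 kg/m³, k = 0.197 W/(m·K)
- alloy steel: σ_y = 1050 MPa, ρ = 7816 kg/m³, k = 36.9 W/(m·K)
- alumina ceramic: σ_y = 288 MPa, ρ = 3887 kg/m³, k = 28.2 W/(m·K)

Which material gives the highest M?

Screen on constraints: k ≥ 18.2 W/(m·K). Survivors: alloy steel, alumina ceramic.
Per-candidate index values:
  alloy steel: M = 13.2×10⁻³
  alumina ceramic: M = 11.2×10⁻³
Alloy steel ranks first.

alloy steel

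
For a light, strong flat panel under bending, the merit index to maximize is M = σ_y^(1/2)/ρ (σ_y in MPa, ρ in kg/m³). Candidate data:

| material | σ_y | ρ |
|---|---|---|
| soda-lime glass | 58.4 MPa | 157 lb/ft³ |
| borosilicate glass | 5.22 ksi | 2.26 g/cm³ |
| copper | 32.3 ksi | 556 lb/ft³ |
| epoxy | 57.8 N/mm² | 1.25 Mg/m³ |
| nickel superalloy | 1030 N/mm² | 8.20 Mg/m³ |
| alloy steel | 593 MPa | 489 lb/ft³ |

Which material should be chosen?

epoxy

After converting to SI:
  soda-lime glass: σ_y = 58.40 MPa, ρ = 2515 kg/m³
  borosilicate glass: σ_y = 35.99 MPa, ρ = 2260 kg/m³
  copper: σ_y = 222.7 MPa, ρ = 8906 kg/m³
  epoxy: σ_y = 57.80 MPa, ρ = 1250 kg/m³
  nickel superalloy: σ_y = 1030 MPa, ρ = 8200 kg/m³
  alloy steel: σ_y = 593.0 MPa, ρ = 7833 kg/m³
  epoxy: M = 6.08×10⁻³
  nickel superalloy: M = 3.91×10⁻³
  alloy steel: M = 3.11×10⁻³
  soda-lime glass: M = 3.04×10⁻³
  borosilicate glass: M = 2.65×10⁻³
  copper: M = 1.68×10⁻³
The maximum is for epoxy.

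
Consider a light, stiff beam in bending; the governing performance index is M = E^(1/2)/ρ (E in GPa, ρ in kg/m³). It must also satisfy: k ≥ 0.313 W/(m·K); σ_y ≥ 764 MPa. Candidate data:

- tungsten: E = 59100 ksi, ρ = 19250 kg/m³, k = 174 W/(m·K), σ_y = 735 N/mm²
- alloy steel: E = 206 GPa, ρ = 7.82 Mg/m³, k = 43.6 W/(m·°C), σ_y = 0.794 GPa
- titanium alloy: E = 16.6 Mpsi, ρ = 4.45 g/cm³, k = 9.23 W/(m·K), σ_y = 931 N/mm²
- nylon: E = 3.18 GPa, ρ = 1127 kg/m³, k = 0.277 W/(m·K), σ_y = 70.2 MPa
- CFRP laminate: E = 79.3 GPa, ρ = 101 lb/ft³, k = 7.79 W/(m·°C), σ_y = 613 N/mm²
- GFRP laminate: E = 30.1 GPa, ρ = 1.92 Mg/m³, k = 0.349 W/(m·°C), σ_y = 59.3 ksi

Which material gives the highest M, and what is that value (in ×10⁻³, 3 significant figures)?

titanium alloy, M = 2.40×10⁻³

Screen on constraints: k ≥ 0.313 W/(m·K); σ_y ≥ 764 MPa. Survivors: alloy steel, titanium alloy.
Putting every candidate on a common basis:
  alloy steel: E = 206.0 GPa, ρ = 7820 kg/m³
  titanium alloy: E = 114.5 GPa, ρ = 4450 kg/m³
  titanium alloy: M = 2.40×10⁻³
  alloy steel: M = 1.84×10⁻³
Titanium alloy ranks first.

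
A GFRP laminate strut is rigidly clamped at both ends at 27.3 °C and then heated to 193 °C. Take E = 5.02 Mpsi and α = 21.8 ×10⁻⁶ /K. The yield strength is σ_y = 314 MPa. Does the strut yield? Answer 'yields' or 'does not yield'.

does not yield

E = 5.02 Mpsi = 34.61 GPa.
ΔT = 165.7 K. Constrained thermal stress σ = E·α·ΔT = 34.61×10³ MPa × 21.8×10⁻⁶ × 165.7 = 125 MPa (compressive).
Compare to σ_y = 314 MPa: σ < σ_y, so it does not yield.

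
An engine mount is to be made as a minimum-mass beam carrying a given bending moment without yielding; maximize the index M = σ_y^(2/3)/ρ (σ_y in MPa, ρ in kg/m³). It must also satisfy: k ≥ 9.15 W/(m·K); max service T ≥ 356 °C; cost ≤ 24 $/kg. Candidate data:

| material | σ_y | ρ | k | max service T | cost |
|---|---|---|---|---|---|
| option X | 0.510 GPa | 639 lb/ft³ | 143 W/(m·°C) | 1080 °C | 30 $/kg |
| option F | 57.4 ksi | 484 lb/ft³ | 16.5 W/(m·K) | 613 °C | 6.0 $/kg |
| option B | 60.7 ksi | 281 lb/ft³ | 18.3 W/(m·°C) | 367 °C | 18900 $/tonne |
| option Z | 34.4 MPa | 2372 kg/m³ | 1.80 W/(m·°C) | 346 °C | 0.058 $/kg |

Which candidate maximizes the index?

Screen on constraints: k ≥ 9.15 W/(m·K); max service T ≥ 356 °C; cost ≤ 24 $/kg. Survivors: option F, option B.
Convert each candidate to consistent units, then evaluate M:
  option F: σ_y = 395.8 MPa, ρ = 7753 kg/m³
  option B: σ_y = 418.5 MPa, ρ = 4501 kg/m³
  option B: M = 12.4×10⁻³
  option F: M = 6.95×10⁻³
The maximum is for option B.

option B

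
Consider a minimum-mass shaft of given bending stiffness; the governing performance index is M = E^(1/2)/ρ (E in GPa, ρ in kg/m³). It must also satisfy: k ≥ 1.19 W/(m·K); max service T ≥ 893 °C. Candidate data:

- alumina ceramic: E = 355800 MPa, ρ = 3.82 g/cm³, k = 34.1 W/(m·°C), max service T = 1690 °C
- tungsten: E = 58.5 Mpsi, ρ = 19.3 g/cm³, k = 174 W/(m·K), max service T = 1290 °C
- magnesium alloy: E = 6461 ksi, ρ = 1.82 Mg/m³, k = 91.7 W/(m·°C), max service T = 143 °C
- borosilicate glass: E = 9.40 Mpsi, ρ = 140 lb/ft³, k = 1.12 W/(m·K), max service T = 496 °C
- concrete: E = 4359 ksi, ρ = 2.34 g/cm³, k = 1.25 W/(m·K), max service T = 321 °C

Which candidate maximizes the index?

alumina ceramic

Screen on constraints: k ≥ 1.19 W/(m·K); max service T ≥ 893 °C. Survivors: alumina ceramic, tungsten.
Convert each candidate to consistent units, then evaluate M:
  alumina ceramic: E = 355.8 GPa, ρ = 3820 kg/m³
  tungsten: E = 403.3 GPa, ρ = 19300 kg/m³
  alumina ceramic: M = 4.94×10⁻³
  tungsten: M = 1.04×10⁻³
Alumina ceramic has the largest M.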